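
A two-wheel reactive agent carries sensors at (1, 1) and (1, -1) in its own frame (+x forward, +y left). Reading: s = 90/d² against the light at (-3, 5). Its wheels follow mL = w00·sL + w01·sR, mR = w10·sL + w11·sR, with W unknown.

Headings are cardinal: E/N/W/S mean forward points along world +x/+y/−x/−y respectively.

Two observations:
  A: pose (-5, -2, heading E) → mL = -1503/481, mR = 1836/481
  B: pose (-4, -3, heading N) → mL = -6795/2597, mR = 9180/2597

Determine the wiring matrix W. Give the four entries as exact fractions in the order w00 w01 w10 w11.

-1 -1/2 1 1

obs A: pose=(-5,-2,E) → sL=90/37, sR=18/13, mL=-1503/481, mR=1836/481
obs B: pose=(-4,-3,N) → sL=90/53, sR=90/49, mL=-6795/2597, mR=9180/2597
sensor matrix S = [[90/37, 18/13], [90/53, 90/49]]; det S = 2643840/1249157
solve [mL_A; mL_B] = S·[w00; w01] and [mR_A; mR_B] = S·[w10; w11]:
  w00 = -1, w01 = -1/2, w10 = 1, w11 = 1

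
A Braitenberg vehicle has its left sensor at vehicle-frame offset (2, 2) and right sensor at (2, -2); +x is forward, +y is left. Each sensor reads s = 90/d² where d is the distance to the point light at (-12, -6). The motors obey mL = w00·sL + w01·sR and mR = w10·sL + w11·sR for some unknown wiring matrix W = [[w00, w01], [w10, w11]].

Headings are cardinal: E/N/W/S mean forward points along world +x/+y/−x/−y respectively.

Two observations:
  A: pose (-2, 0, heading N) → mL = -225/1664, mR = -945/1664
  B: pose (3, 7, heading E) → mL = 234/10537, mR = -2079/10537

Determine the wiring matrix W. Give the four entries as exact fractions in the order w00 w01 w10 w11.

obs A: pose=(-2,0,N) → sL=45/64, sR=45/104, mL=-225/1664, mR=-945/1664
obs B: pose=(3,7,E) → sL=45/257, sR=9/41, mL=234/10537, mR=-2079/10537
sensor matrix S = [[45/64, 45/104], [45/257, 9/41]]; det S = 688905/8766784
solve [mL_A; mL_B] = S·[w00; w01] and [mR_A; mR_B] = S·[w10; w11]:
  w00 = -1/2, w01 = 1/2, w10 = -1/2, w11 = -1/2

-1/2 1/2 -1/2 -1/2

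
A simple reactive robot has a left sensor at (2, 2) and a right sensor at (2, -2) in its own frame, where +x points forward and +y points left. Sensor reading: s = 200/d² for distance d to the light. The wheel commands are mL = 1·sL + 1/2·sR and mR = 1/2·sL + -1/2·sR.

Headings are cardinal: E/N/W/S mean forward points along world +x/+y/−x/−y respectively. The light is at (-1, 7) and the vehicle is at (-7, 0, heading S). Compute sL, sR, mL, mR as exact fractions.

left sensor world pos  = (-5, -2); dL² = 97
right sensor world pos = (-9, -2); dR² = 145
sL = 200/97 = 200/97
sR = 200/145 = 40/29
mL = 1·sL + 1/2·sR = 7740/2813
mR = 1/2·sL + -1/2·sR = 960/2813

200/97 40/29 7740/2813 960/2813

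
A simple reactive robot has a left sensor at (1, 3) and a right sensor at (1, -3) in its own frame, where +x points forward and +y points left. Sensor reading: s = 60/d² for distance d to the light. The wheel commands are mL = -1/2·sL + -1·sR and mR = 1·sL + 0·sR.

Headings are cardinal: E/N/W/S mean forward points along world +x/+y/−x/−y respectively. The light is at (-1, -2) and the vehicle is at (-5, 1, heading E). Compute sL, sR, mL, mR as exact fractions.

4/3 20/3 -22/3 4/3

left sensor world pos  = (-4, 4); dL² = 45
right sensor world pos = (-4, -2); dR² = 9
sL = 60/45 = 4/3
sR = 60/9 = 20/3
mL = -1/2·sL + -1·sR = -22/3
mR = 1·sL + 0·sR = 4/3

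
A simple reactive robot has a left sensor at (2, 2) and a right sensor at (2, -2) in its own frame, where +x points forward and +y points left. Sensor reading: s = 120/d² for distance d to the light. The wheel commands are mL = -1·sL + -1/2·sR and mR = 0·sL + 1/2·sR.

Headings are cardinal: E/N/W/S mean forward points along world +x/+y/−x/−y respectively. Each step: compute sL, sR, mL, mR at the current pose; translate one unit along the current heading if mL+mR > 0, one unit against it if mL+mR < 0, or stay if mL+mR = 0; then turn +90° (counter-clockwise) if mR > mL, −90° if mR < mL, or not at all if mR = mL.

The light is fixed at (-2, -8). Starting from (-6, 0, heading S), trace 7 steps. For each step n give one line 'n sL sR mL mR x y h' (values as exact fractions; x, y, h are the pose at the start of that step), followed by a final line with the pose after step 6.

0 3 5/3 -23/6 5/6 -6 0 S
1 24/25 120/53 -2772/1325 60/53 -6 1 E
2 12/17 12/13 -258/221 6/13 -7 1 N
3 24/17 120/149 -4596/2533 60/149 -7 0 W
4 3 5/3 -23/6 5/6 -6 0 S
5 24/25 120/53 -2772/1325 60/53 -6 1 E
6 12/17 12/13 -258/221 6/13 -7 1 N
final -7 0 W

n=0: pose=(-6,0,S); sL=3, sR=5/3; mL=-23/6, mR=5/6; mL+mR=-3 → advance -1; mR−mL=14/3 → turn +1·90°
n=1: pose=(-6,1,E); sL=24/25, sR=120/53; mL=-2772/1325, mR=60/53; mL+mR=-24/25 → advance -1; mR−mL=4272/1325 → turn +1·90°
n=2: pose=(-7,1,N); sL=12/17, sR=12/13; mL=-258/221, mR=6/13; mL+mR=-12/17 → advance -1; mR−mL=360/221 → turn +1·90°
n=3: pose=(-7,0,W); sL=24/17, sR=120/149; mL=-4596/2533, mR=60/149; mL+mR=-24/17 → advance -1; mR−mL=5616/2533 → turn +1·90°
n=4: pose=(-6,0,S); sL=3, sR=5/3; mL=-23/6, mR=5/6; mL+mR=-3 → advance -1; mR−mL=14/3 → turn +1·90°
n=5: pose=(-6,1,E); sL=24/25, sR=120/53; mL=-2772/1325, mR=60/53; mL+mR=-24/25 → advance -1; mR−mL=4272/1325 → turn +1·90°
n=6: pose=(-7,1,N); sL=12/17, sR=12/13; mL=-258/221, mR=6/13; mL+mR=-12/17 → advance -1; mR−mL=360/221 → turn +1·90°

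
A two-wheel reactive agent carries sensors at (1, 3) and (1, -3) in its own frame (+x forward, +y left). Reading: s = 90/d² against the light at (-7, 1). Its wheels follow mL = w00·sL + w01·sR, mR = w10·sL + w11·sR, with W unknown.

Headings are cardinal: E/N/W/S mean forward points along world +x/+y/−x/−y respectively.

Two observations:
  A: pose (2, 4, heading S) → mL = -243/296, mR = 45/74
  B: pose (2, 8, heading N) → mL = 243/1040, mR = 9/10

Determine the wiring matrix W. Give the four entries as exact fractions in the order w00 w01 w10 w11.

obs A: pose=(2,4,S) → sL=45/74, sR=9/4, mL=-243/296, mR=45/74
obs B: pose=(2,8,N) → sL=9/10, sR=45/104, mL=243/1040, mR=9/10
sensor matrix S = [[45/74, 9/4], [9/10, 45/104]]; det S = -67797/38480
solve [mL_A; mL_B] = S·[w00; w01] and [mR_A; mR_B] = S·[w10; w11]:
  w00 = 1/2, w01 = -1/2, w10 = 1, w11 = 0

1/2 -1/2 1 0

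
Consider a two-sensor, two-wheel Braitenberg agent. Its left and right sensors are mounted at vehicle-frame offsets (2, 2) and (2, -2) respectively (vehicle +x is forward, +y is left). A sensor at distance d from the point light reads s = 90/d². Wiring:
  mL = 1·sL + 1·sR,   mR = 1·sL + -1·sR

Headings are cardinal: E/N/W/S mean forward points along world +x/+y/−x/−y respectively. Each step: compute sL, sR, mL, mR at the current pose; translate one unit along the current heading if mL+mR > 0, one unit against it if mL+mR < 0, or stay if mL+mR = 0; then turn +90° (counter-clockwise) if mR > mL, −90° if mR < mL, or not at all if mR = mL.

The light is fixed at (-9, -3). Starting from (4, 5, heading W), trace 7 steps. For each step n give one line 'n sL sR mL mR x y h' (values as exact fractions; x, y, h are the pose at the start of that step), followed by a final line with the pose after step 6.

n=0: pose=(4,5,W); sL=90/157, sR=90/221; mL=34020/34697, mR=5760/34697; mL+mR=180/157 → advance +1; mR−mL=-180/221 → turn -1·90°
n=1: pose=(3,5,N); sL=9/20, sR=45/148; mL=279/370, mR=27/185; mL+mR=9/10 → advance +1; mR−mL=-45/74 → turn -1·90°
n=2: pose=(3,6,E); sL=90/317, sR=18/49; mL=10116/15533, mR=-1296/15533; mL+mR=180/317 → advance +1; mR−mL=-36/49 → turn -1·90°
n=3: pose=(4,6,S); sL=45/137, sR=9/17; mL=1998/2329, mR=-468/2329; mL+mR=90/137 → advance +1; mR−mL=-18/17 → turn -1·90°
n=4: pose=(4,5,W); sL=90/157, sR=90/221; mL=34020/34697, mR=5760/34697; mL+mR=180/157 → advance +1; mR−mL=-180/221 → turn -1·90°
n=5: pose=(3,5,N); sL=9/20, sR=45/148; mL=279/370, mR=27/185; mL+mR=9/10 → advance +1; mR−mL=-45/74 → turn -1·90°
n=6: pose=(3,6,E); sL=90/317, sR=18/49; mL=10116/15533, mR=-1296/15533; mL+mR=180/317 → advance +1; mR−mL=-36/49 → turn -1·90°

0 90/157 90/221 34020/34697 5760/34697 4 5 W
1 9/20 45/148 279/370 27/185 3 5 N
2 90/317 18/49 10116/15533 -1296/15533 3 6 E
3 45/137 9/17 1998/2329 -468/2329 4 6 S
4 90/157 90/221 34020/34697 5760/34697 4 5 W
5 9/20 45/148 279/370 27/185 3 5 N
6 90/317 18/49 10116/15533 -1296/15533 3 6 E
final 4 6 S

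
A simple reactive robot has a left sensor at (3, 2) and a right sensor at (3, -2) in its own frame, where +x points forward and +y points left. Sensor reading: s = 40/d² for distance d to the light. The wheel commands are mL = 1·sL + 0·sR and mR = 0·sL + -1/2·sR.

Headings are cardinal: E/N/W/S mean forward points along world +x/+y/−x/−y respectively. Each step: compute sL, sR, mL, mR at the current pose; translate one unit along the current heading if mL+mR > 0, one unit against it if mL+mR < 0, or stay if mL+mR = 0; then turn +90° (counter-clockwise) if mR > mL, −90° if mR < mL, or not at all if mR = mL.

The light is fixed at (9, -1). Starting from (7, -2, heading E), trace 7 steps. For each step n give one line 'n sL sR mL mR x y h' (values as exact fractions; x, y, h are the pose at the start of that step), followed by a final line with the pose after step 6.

n=0: pose=(7,-2,E); sL=20, sR=4; mL=20, mR=-2; mL+mR=18 → advance +1; mR−mL=-22 → turn -1·90°
n=1: pose=(8,-2,S); sL=40/17, sR=8/5; mL=40/17, mR=-4/5; mL+mR=132/85 → advance +1; mR−mL=-268/85 → turn -1·90°
n=2: pose=(8,-3,W); sL=5/4, sR=5/2; mL=5/4, mR=-5/4; mL+mR=0 → advance +0; mR−mL=-5/2 → turn -1·90°
n=3: pose=(8,-3,N); sL=4, sR=20; mL=4, mR=-10; mL+mR=-6 → advance -1; mR−mL=-14 → turn -1·90°
n=4: pose=(8,-4,E); sL=8, sR=40/29; mL=8, mR=-20/29; mL+mR=212/29 → advance +1; mR−mL=-252/29 → turn -1·90°
n=5: pose=(9,-4,S); sL=1, sR=1; mL=1, mR=-1/2; mL+mR=1/2 → advance +1; mR−mL=-3/2 → turn -1·90°
n=6: pose=(9,-5,W); sL=8/9, sR=40/13; mL=8/9, mR=-20/13; mL+mR=-76/117 → advance -1; mR−mL=-284/117 → turn -1·90°

0 20 4 20 -2 7 -2 E
1 40/17 8/5 40/17 -4/5 8 -2 S
2 5/4 5/2 5/4 -5/4 8 -3 W
3 4 20 4 -10 8 -3 N
4 8 40/29 8 -20/29 8 -4 E
5 1 1 1 -1/2 9 -4 S
6 8/9 40/13 8/9 -20/13 9 -5 W
final 10 -5 N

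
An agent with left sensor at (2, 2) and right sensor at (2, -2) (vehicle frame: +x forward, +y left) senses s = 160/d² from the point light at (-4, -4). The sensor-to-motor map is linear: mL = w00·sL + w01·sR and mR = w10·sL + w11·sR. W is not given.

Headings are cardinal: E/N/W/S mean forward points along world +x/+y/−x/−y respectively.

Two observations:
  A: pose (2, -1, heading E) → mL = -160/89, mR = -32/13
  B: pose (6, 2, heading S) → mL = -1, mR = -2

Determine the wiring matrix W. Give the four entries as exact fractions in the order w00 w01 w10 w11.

-1 0 0 -1

obs A: pose=(2,-1,E) → sL=160/89, sR=32/13, mL=-160/89, mR=-32/13
obs B: pose=(6,2,S) → sL=1, sR=2, mL=-1, mR=-2
sensor matrix S = [[160/89, 32/13], [1, 2]]; det S = 1312/1157
solve [mL_A; mL_B] = S·[w00; w01] and [mR_A; mR_B] = S·[w10; w11]:
  w00 = -1, w01 = 0, w10 = 0, w11 = -1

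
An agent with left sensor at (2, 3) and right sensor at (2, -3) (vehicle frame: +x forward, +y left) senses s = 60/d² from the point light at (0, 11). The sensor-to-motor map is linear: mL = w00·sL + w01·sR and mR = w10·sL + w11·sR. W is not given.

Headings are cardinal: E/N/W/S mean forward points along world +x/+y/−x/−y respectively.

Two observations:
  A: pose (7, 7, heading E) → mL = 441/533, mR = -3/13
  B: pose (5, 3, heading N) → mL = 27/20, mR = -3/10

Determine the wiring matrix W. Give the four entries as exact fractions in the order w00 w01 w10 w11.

1/2 1 0 -1/2

obs A: pose=(7,7,E) → sL=30/41, sR=6/13, mL=441/533, mR=-3/13
obs B: pose=(5,3,N) → sL=3/2, sR=3/5, mL=27/20, mR=-3/10
sensor matrix S = [[30/41, 6/13], [3/2, 3/5]]; det S = -135/533
solve [mL_A; mL_B] = S·[w00; w01] and [mR_A; mR_B] = S·[w10; w11]:
  w00 = 1/2, w01 = 1, w10 = 0, w11 = -1/2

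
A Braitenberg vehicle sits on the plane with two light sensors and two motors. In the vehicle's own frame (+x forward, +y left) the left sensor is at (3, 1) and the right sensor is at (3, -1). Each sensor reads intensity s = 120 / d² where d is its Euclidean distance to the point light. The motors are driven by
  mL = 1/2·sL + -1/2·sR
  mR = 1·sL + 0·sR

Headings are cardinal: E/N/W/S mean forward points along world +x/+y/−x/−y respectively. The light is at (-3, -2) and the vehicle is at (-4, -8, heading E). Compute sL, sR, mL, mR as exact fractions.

120/29 120/53 1440/1537 120/29

left sensor world pos  = (-1, -7); dL² = 29
right sensor world pos = (-1, -9); dR² = 53
sL = 120/29 = 120/29
sR = 120/53 = 120/53
mL = 1/2·sL + -1/2·sR = 1440/1537
mR = 1·sL + 0·sR = 120/29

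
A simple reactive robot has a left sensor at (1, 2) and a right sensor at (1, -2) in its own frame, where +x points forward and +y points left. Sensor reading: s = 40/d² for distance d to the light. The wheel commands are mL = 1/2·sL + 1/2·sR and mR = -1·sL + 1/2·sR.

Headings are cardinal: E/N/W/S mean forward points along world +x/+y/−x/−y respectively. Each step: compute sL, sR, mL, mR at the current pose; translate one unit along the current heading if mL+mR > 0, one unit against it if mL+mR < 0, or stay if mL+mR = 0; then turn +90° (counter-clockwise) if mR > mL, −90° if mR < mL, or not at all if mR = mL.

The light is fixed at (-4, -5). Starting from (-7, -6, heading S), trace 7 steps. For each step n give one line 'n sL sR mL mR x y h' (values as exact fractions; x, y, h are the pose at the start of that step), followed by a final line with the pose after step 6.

0 8 40/29 136/29 -212/29 -7 -6 S
1 2 2 2 -1 -7 -5 W
2 40/37 8 168/37 108/37 -8 -5 N
3 20/9 4 28/9 -2/9 -8 -4 E
4 40 8/5 104/5 -196/5 -7 -4 S
5 5/2 5/4 15/8 -15/8 -7 -3 W
6 20/17 4 44/17 14/17 -7 -3 N
final -7 -2 E

n=0: pose=(-7,-6,S); sL=8, sR=40/29; mL=136/29, mR=-212/29; mL+mR=-76/29 → advance -1; mR−mL=-12 → turn -1·90°
n=1: pose=(-7,-5,W); sL=2, sR=2; mL=2, mR=-1; mL+mR=1 → advance +1; mR−mL=-3 → turn -1·90°
n=2: pose=(-8,-5,N); sL=40/37, sR=8; mL=168/37, mR=108/37; mL+mR=276/37 → advance +1; mR−mL=-60/37 → turn -1·90°
n=3: pose=(-8,-4,E); sL=20/9, sR=4; mL=28/9, mR=-2/9; mL+mR=26/9 → advance +1; mR−mL=-10/3 → turn -1·90°
n=4: pose=(-7,-4,S); sL=40, sR=8/5; mL=104/5, mR=-196/5; mL+mR=-92/5 → advance -1; mR−mL=-60 → turn -1·90°
n=5: pose=(-7,-3,W); sL=5/2, sR=5/4; mL=15/8, mR=-15/8; mL+mR=0 → advance +0; mR−mL=-15/4 → turn -1·90°
n=6: pose=(-7,-3,N); sL=20/17, sR=4; mL=44/17, mR=14/17; mL+mR=58/17 → advance +1; mR−mL=-30/17 → turn -1·90°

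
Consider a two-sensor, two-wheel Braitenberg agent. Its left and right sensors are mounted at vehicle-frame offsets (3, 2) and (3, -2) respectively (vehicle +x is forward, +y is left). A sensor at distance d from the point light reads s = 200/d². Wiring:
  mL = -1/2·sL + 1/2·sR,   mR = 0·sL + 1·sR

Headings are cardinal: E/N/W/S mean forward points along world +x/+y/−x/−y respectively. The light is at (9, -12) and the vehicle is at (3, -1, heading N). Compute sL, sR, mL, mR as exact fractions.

left sensor world pos  = (1, 2); dL² = 260
right sensor world pos = (5, 2); dR² = 212
sL = 200/260 = 10/13
sR = 200/212 = 50/53
mL = -1/2·sL + 1/2·sR = 60/689
mR = 0·sL + 1·sR = 50/53

10/13 50/53 60/689 50/53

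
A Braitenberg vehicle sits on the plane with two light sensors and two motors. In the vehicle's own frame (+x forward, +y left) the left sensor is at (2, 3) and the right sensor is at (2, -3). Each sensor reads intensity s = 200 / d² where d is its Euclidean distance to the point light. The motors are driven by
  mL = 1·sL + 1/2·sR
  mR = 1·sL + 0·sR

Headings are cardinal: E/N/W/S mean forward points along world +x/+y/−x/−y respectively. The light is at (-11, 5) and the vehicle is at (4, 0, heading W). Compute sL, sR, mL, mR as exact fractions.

left sensor world pos  = (2, -3); dL² = 233
right sensor world pos = (2, 3); dR² = 173
sL = 200/233 = 200/233
sR = 200/173 = 200/173
mL = 1·sL + 1/2·sR = 57900/40309
mR = 1·sL + 0·sR = 200/233

200/233 200/173 57900/40309 200/233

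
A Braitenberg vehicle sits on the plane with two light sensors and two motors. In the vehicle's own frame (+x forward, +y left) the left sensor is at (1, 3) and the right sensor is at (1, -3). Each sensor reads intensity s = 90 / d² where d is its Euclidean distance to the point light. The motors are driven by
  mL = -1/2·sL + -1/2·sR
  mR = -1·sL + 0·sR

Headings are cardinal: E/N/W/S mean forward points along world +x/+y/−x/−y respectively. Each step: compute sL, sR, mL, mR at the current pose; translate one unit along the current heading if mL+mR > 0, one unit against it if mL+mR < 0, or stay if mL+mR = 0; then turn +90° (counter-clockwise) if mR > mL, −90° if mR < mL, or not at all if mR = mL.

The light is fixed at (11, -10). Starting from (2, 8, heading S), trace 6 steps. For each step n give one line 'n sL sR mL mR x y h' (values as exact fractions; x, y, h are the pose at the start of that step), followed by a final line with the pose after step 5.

n=0: pose=(2,8,S); sL=18/65, sR=90/433; mL=-6822/28145, mR=-18/65; mL+mR=-14616/28145 → advance -1; mR−mL=-972/28145 → turn -1·90°
n=1: pose=(2,9,W); sL=45/178, sR=45/292; mL=-10575/51976, mR=-45/178; mL+mR=-23715/51976 → advance -1; mR−mL=-2565/51976 → turn -1·90°
n=2: pose=(3,9,N); sL=90/521, sR=18/85; mL=-8514/44285, mR=-90/521; mL+mR=-16164/44285 → advance -1; mR−mL=864/44285 → turn +1·90°
n=3: pose=(3,8,W); sL=5/17, sR=5/29; mL=-115/493, mR=-5/17; mL+mR=-260/493 → advance -1; mR−mL=-30/493 → turn -1·90°
n=4: pose=(4,8,N); sL=90/461, sR=90/377; mL=-37710/173797, mR=-90/461; mL+mR=-71640/173797 → advance -1; mR−mL=3780/173797 → turn +1·90°
n=5: pose=(4,7,W); sL=9/26, sR=45/232; mL=-1629/6032, mR=-9/26; mL+mR=-3717/6032 → advance -1; mR−mL=-459/6032 → turn -1·90°

0 18/65 90/433 -6822/28145 -18/65 2 8 S
1 45/178 45/292 -10575/51976 -45/178 2 9 W
2 90/521 18/85 -8514/44285 -90/521 3 9 N
3 5/17 5/29 -115/493 -5/17 3 8 W
4 90/461 90/377 -37710/173797 -90/461 4 8 N
5 9/26 45/232 -1629/6032 -9/26 4 7 W
final 5 7 N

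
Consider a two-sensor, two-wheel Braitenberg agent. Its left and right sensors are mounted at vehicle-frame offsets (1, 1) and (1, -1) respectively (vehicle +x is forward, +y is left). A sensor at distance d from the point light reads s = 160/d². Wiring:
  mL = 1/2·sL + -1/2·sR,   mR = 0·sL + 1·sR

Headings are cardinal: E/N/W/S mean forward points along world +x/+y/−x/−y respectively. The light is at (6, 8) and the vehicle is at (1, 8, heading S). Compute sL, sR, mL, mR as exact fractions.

160/17 160/37 1600/629 160/37

left sensor world pos  = (2, 7); dL² = 17
right sensor world pos = (0, 7); dR² = 37
sL = 160/17 = 160/17
sR = 160/37 = 160/37
mL = 1/2·sL + -1/2·sR = 1600/629
mR = 0·sL + 1·sR = 160/37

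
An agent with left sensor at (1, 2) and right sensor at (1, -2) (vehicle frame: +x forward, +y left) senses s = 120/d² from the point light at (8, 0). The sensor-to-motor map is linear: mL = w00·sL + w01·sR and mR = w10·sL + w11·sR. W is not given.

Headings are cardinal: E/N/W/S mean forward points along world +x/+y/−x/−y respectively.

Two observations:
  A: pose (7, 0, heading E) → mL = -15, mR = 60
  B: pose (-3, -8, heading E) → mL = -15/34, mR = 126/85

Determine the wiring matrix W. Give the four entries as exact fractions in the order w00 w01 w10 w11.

obs A: pose=(7,0,E) → sL=30, sR=30, mL=-15, mR=60
obs B: pose=(-3,-8,E) → sL=15/17, sR=3/5, mL=-15/34, mR=126/85
sensor matrix S = [[30, 30], [15/17, 3/5]]; det S = -144/17
solve [mL_A; mL_B] = S·[w00; w01] and [mR_A; mR_B] = S·[w10; w11]:
  w00 = -1/2, w01 = 0, w10 = 1, w11 = 1

-1/2 0 1 1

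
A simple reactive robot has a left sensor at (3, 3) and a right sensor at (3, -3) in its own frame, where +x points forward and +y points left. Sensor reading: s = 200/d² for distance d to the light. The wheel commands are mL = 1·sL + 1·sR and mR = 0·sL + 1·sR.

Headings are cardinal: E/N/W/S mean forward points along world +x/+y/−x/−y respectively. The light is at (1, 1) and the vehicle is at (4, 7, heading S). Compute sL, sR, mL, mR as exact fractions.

40/9 200/9 80/3 200/9

left sensor world pos  = (7, 4); dL² = 45
right sensor world pos = (1, 4); dR² = 9
sL = 200/45 = 40/9
sR = 200/9 = 200/9
mL = 1·sL + 1·sR = 80/3
mR = 0·sL + 1·sR = 200/9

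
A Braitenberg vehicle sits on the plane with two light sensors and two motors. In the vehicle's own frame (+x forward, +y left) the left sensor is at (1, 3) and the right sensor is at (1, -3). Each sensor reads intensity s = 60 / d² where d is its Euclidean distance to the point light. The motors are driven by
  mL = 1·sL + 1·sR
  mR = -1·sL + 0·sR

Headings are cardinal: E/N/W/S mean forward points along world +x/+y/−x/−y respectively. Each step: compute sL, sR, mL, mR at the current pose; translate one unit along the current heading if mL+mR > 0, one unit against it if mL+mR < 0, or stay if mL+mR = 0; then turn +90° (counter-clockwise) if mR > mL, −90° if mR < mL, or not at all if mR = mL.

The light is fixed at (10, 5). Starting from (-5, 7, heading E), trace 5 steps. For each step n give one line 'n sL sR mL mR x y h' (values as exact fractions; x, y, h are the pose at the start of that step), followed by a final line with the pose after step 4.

0 60/221 60/197 25080/43537 -60/221 -5 7 E
1 30/61 6/29 1236/1769 -30/61 -4 7 S
2 60/229 60/241 28200/55189 -60/229 -4 6 W
3 15/82 15/37 1785/3034 -15/82 -5 6 N
4 60/221 60/197 25080/43537 -60/221 -5 7 E
final -4 7 S

n=0: pose=(-5,7,E); sL=60/221, sR=60/197; mL=25080/43537, mR=-60/221; mL+mR=60/197 → advance +1; mR−mL=-36900/43537 → turn -1·90°
n=1: pose=(-4,7,S); sL=30/61, sR=6/29; mL=1236/1769, mR=-30/61; mL+mR=6/29 → advance +1; mR−mL=-2106/1769 → turn -1·90°
n=2: pose=(-4,6,W); sL=60/229, sR=60/241; mL=28200/55189, mR=-60/229; mL+mR=60/241 → advance +1; mR−mL=-42660/55189 → turn -1·90°
n=3: pose=(-5,6,N); sL=15/82, sR=15/37; mL=1785/3034, mR=-15/82; mL+mR=15/37 → advance +1; mR−mL=-1170/1517 → turn -1·90°
n=4: pose=(-5,7,E); sL=60/221, sR=60/197; mL=25080/43537, mR=-60/221; mL+mR=60/197 → advance +1; mR−mL=-36900/43537 → turn -1·90°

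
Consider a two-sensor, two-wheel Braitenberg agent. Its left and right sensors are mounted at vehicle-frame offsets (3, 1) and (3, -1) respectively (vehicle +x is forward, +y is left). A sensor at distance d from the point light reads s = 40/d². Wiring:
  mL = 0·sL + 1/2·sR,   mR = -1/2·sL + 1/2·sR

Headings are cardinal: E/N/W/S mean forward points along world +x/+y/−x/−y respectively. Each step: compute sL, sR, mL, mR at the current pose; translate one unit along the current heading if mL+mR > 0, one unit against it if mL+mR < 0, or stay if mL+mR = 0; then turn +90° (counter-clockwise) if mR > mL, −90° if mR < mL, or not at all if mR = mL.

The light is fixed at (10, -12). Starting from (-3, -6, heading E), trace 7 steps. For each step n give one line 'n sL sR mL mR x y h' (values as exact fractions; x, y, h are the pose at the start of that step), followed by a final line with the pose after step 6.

n=0: pose=(-3,-6,E); sL=40/149, sR=8/25; mL=4/25, mR=96/3725; mL+mR=692/3725 → advance +1; mR−mL=-20/149 → turn -1·90°
n=1: pose=(-2,-6,S); sL=4/13, sR=20/89; mL=10/89, mR=-48/1157; mL+mR=82/1157 → advance +1; mR−mL=-2/13 → turn -1·90°
n=2: pose=(-2,-7,W); sL=40/241, sR=40/261; mL=20/261, mR=-400/62901; mL+mR=4420/62901 → advance +1; mR−mL=-20/241 → turn -1·90°
n=3: pose=(-3,-7,N); sL=2/13, sR=5/26; mL=5/52, mR=1/52; mL+mR=3/26 → advance +1; mR−mL=-1/13 → turn -1·90°
n=4: pose=(-3,-6,E); sL=40/149, sR=8/25; mL=4/25, mR=96/3725; mL+mR=692/3725 → advance +1; mR−mL=-20/149 → turn -1·90°
n=5: pose=(-2,-6,S); sL=4/13, sR=20/89; mL=10/89, mR=-48/1157; mL+mR=82/1157 → advance +1; mR−mL=-2/13 → turn -1·90°
n=6: pose=(-2,-7,W); sL=40/241, sR=40/261; mL=20/261, mR=-400/62901; mL+mR=4420/62901 → advance +1; mR−mL=-20/241 → turn -1·90°

0 40/149 8/25 4/25 96/3725 -3 -6 E
1 4/13 20/89 10/89 -48/1157 -2 -6 S
2 40/241 40/261 20/261 -400/62901 -2 -7 W
3 2/13 5/26 5/52 1/52 -3 -7 N
4 40/149 8/25 4/25 96/3725 -3 -6 E
5 4/13 20/89 10/89 -48/1157 -2 -6 S
6 40/241 40/261 20/261 -400/62901 -2 -7 W
final -3 -7 N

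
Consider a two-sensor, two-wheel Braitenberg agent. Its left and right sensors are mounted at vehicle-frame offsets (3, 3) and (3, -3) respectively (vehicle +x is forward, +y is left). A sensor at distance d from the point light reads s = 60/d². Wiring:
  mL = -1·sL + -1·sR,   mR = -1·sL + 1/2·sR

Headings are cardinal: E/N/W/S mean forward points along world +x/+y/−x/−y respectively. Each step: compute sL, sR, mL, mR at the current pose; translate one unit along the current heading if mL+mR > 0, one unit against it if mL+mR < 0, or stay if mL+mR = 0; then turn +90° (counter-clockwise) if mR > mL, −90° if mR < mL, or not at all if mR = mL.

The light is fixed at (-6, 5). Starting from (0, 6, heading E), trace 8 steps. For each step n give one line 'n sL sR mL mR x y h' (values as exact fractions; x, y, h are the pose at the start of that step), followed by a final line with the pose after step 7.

n=0: pose=(0,6,E); sL=60/97, sR=12/17; mL=-2184/1649, mR=-438/1649; mL+mR=-2622/1649 → advance -1; mR−mL=18/17 → turn +1·90°
n=1: pose=(-1,6,N); sL=3, sR=3/4; mL=-15/4, mR=-21/8; mL+mR=-51/8 → advance -1; mR−mL=9/8 → turn +1·90°
n=2: pose=(-1,5,W); sL=60/13, sR=60/13; mL=-120/13, mR=-30/13; mL+mR=-150/13 → advance -1; mR−mL=90/13 → turn +1·90°
n=3: pose=(0,5,S); sL=2/3, sR=10/3; mL=-4, mR=1; mL+mR=-3 → advance -1; mR−mL=5 → turn +1·90°
n=4: pose=(0,6,E); sL=60/97, sR=12/17; mL=-2184/1649, mR=-438/1649; mL+mR=-2622/1649 → advance -1; mR−mL=18/17 → turn +1·90°
n=5: pose=(-1,6,N); sL=3, sR=3/4; mL=-15/4, mR=-21/8; mL+mR=-51/8 → advance -1; mR−mL=9/8 → turn +1·90°
n=6: pose=(-1,5,W); sL=60/13, sR=60/13; mL=-120/13, mR=-30/13; mL+mR=-150/13 → advance -1; mR−mL=90/13 → turn +1·90°
n=7: pose=(0,5,S); sL=2/3, sR=10/3; mL=-4, mR=1; mL+mR=-3 → advance -1; mR−mL=5 → turn +1·90°

0 60/97 12/17 -2184/1649 -438/1649 0 6 E
1 3 3/4 -15/4 -21/8 -1 6 N
2 60/13 60/13 -120/13 -30/13 -1 5 W
3 2/3 10/3 -4 1 0 5 S
4 60/97 12/17 -2184/1649 -438/1649 0 6 E
5 3 3/4 -15/4 -21/8 -1 6 N
6 60/13 60/13 -120/13 -30/13 -1 5 W
7 2/3 10/3 -4 1 0 5 S
final 0 6 E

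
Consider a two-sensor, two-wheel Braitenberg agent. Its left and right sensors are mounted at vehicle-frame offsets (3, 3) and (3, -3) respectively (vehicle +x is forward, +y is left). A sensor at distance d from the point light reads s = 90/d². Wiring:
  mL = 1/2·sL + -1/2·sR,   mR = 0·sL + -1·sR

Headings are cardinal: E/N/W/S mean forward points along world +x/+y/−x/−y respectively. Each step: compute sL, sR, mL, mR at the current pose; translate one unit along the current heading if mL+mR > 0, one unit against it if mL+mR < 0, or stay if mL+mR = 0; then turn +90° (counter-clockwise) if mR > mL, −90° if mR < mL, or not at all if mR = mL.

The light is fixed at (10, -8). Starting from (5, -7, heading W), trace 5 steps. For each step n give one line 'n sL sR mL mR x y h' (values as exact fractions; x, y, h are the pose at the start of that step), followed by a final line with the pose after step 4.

n=0: pose=(5,-7,W); sL=45/34, sR=9/8; mL=27/272, mR=-9/8; mL+mR=-279/272 → advance -1; mR−mL=-333/272 → turn -1·90°
n=1: pose=(6,-7,N); sL=18/13, sR=90/17; mL=-432/221, mR=-90/17; mL+mR=-1602/221 → advance -1; mR−mL=-738/221 → turn -1·90°
n=2: pose=(6,-8,E); sL=9, sR=9; mL=0, mR=-9; mL+mR=-9 → advance -1; mR−mL=-9 → turn -1·90°
n=3: pose=(5,-8,S); sL=90/13, sR=90/73; mL=2700/949, mR=-90/73; mL+mR=1530/949 → advance +1; mR−mL=-3870/949 → turn -1·90°
n=4: pose=(5,-9,W); sL=9/8, sR=45/34; mL=-27/272, mR=-45/34; mL+mR=-387/272 → advance -1; mR−mL=-333/272 → turn -1·90°

0 45/34 9/8 27/272 -9/8 5 -7 W
1 18/13 90/17 -432/221 -90/17 6 -7 N
2 9 9 0 -9 6 -8 E
3 90/13 90/73 2700/949 -90/73 5 -8 S
4 9/8 45/34 -27/272 -45/34 5 -9 W
final 6 -9 N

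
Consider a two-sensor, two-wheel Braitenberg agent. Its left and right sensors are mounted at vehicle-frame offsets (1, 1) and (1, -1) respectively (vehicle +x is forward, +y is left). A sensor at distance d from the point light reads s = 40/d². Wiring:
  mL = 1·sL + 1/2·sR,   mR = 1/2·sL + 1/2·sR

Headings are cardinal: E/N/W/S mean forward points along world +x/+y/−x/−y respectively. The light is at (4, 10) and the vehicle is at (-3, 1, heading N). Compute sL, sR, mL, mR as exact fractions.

left sensor world pos  = (-4, 2); dL² = 128
right sensor world pos = (-2, 2); dR² = 100
sL = 40/128 = 5/16
sR = 40/100 = 2/5
mL = 1·sL + 1/2·sR = 41/80
mR = 1/2·sL + 1/2·sR = 57/160

5/16 2/5 41/80 57/160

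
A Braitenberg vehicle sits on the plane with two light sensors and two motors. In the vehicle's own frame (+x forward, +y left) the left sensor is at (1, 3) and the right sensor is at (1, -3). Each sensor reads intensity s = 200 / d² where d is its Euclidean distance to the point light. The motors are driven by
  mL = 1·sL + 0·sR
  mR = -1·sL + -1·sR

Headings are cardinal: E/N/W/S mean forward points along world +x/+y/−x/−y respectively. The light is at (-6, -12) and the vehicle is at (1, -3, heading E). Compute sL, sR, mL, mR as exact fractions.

25/26 2 25/26 -77/26

left sensor world pos  = (2, 0); dL² = 208
right sensor world pos = (2, -6); dR² = 100
sL = 200/208 = 25/26
sR = 200/100 = 2
mL = 1·sL + 0·sR = 25/26
mR = -1·sL + -1·sR = -77/26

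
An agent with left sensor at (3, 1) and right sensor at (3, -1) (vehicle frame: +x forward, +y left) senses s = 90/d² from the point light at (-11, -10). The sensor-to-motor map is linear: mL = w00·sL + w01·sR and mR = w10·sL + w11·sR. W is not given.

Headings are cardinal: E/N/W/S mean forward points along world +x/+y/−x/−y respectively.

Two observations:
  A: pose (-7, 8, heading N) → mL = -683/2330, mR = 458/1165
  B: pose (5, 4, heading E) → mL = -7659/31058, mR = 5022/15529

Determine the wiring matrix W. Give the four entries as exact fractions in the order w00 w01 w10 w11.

obs A: pose=(-7,8,N) → sL=1/5, sR=45/233, mL=-683/2330, mR=458/1165
obs B: pose=(5,4,E) → sL=45/293, sR=9/53, mL=-7659/31058, mR=5022/15529
sensor matrix S = [[1/5, 45/233], [45/293, 9/53]]; det S = 77796/18091285
solve [mL_A; mL_B] = S·[w00; w01] and [mR_A; mR_B] = S·[w10; w11]:
  w00 = -1/2, w01 = -1, w10 = 1, w11 = 1

-1/2 -1 1 1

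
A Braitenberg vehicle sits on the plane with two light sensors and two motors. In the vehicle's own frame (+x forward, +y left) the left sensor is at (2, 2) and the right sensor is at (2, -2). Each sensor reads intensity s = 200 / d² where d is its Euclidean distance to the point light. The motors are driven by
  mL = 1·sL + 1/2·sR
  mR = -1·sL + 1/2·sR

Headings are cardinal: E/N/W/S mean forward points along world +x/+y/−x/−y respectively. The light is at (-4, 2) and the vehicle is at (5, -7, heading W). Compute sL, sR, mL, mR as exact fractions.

20/17 100/49 1830/833 -130/833

left sensor world pos  = (3, -9); dL² = 170
right sensor world pos = (3, -5); dR² = 98
sL = 200/170 = 20/17
sR = 200/98 = 100/49
mL = 1·sL + 1/2·sR = 1830/833
mR = -1·sL + 1/2·sR = -130/833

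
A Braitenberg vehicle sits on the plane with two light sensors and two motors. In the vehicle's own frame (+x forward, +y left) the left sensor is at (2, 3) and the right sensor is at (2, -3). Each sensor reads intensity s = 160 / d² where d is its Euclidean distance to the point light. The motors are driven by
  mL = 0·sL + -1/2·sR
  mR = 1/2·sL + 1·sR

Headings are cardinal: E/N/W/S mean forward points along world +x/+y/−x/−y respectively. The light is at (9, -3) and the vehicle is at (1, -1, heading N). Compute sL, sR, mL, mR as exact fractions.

left sensor world pos  = (-2, 1); dL² = 137
right sensor world pos = (4, 1); dR² = 41
sL = 160/137 = 160/137
sR = 160/41 = 160/41
mL = 0·sL + -1/2·sR = -80/41
mR = 1/2·sL + 1·sR = 25200/5617

160/137 160/41 -80/41 25200/5617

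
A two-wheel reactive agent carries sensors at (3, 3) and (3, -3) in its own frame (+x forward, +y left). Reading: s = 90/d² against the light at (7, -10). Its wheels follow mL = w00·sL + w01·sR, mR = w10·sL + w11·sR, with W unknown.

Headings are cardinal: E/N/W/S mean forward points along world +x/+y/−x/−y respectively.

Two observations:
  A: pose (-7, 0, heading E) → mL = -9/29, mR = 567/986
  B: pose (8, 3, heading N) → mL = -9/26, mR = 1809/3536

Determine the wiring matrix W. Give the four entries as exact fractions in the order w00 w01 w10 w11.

-1 0 1 1/2

obs A: pose=(-7,0,E) → sL=9/29, sR=9/17, mL=-9/29, mR=567/986
obs B: pose=(8,3,N) → sL=9/26, sR=45/136, mL=-9/26, mR=1809/3536
sensor matrix S = [[9/29, 9/17], [9/26, 45/136]]; det S = -243/3016
solve [mL_A; mL_B] = S·[w00; w01] and [mR_A; mR_B] = S·[w10; w11]:
  w00 = -1, w01 = 0, w10 = 1, w11 = 1/2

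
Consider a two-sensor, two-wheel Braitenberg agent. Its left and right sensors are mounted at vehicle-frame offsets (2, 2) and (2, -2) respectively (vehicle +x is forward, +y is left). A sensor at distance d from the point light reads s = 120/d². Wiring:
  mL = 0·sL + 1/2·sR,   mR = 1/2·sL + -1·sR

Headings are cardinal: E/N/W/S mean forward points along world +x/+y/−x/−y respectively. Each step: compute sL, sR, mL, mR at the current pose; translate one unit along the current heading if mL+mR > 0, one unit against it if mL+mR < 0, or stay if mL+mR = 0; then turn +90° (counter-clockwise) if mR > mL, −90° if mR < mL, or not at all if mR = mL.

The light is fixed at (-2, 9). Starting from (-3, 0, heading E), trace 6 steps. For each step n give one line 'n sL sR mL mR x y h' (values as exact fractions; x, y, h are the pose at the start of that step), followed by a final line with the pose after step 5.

n=0: pose=(-3,0,E); sL=12/5, sR=60/61; mL=30/61, mR=66/305; mL+mR=216/305 → advance +1; mR−mL=-84/305 → turn -1·90°
n=1: pose=(-2,0,S); sL=24/25, sR=24/25; mL=12/25, mR=-12/25; mL+mR=0 → advance +0; mR−mL=-24/25 → turn -1·90°
n=2: pose=(-2,0,W); sL=24/25, sR=120/53; mL=60/53, mR=-2364/1325; mL+mR=-864/1325 → advance -1; mR−mL=-3864/1325 → turn -1·90°
n=3: pose=(-1,0,N); sL=12/5, sR=60/29; mL=30/29, mR=-126/145; mL+mR=24/145 → advance +1; mR−mL=-276/145 → turn -1·90°
n=4: pose=(-1,1,E); sL=8/3, sR=120/109; mL=60/109, mR=76/327; mL+mR=256/327 → advance +1; mR−mL=-104/327 → turn -1·90°
n=5: pose=(0,1,S); sL=30/29, sR=6/5; mL=3/5, mR=-99/145; mL+mR=-12/145 → advance -1; mR−mL=-186/145 → turn -1·90°

0 12/5 60/61 30/61 66/305 -3 0 E
1 24/25 24/25 12/25 -12/25 -2 0 S
2 24/25 120/53 60/53 -2364/1325 -2 0 W
3 12/5 60/29 30/29 -126/145 -1 0 N
4 8/3 120/109 60/109 76/327 -1 1 E
5 30/29 6/5 3/5 -99/145 0 1 S
final 0 2 W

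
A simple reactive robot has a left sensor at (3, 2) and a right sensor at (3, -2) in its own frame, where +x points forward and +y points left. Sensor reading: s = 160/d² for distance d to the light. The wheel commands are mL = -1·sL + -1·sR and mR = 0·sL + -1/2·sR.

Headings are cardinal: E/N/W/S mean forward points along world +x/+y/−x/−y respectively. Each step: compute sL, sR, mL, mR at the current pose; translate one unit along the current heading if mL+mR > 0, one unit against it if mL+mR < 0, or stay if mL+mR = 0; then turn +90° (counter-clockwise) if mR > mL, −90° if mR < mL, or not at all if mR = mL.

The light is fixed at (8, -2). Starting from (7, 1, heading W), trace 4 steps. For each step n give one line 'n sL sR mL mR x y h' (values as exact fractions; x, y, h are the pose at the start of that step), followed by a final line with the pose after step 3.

0 160/17 160/41 -9280/697 -80/41 7 1 W
1 40 40 -80 -20 8 1 S
2 32/9 160/13 -1856/117 -80/13 8 2 E
3 80/29 16/5 -864/145 -8/5 7 2 N
final 7 1 W

n=0: pose=(7,1,W); sL=160/17, sR=160/41; mL=-9280/697, mR=-80/41; mL+mR=-10640/697 → advance -1; mR−mL=7920/697 → turn +1·90°
n=1: pose=(8,1,S); sL=40, sR=40; mL=-80, mR=-20; mL+mR=-100 → advance -1; mR−mL=60 → turn +1·90°
n=2: pose=(8,2,E); sL=32/9, sR=160/13; mL=-1856/117, mR=-80/13; mL+mR=-2576/117 → advance -1; mR−mL=1136/117 → turn +1·90°
n=3: pose=(7,2,N); sL=80/29, sR=16/5; mL=-864/145, mR=-8/5; mL+mR=-1096/145 → advance -1; mR−mL=632/145 → turn +1·90°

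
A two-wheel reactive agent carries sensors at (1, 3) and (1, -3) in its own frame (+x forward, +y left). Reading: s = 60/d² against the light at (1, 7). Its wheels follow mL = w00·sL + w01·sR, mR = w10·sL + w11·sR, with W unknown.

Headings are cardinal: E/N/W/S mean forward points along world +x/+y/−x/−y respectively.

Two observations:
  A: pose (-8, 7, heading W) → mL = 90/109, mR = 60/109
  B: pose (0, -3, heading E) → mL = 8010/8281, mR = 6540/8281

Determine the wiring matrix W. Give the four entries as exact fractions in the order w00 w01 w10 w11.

obs A: pose=(-8,7,W) → sL=60/109, sR=60/109, mL=90/109, mR=60/109
obs B: pose=(0,-3,E) → sL=60/49, sR=60/169, mL=8010/8281, mR=6540/8281
sensor matrix S = [[60/109, 60/109], [60/49, 60/169]]; det S = -432000/902629
solve [mL_A; mL_B] = S·[w00; w01] and [mR_A; mR_B] = S·[w10; w11]:
  w00 = 1/2, w01 = 1, w10 = 1/2, w11 = 1/2

1/2 1 1/2 1/2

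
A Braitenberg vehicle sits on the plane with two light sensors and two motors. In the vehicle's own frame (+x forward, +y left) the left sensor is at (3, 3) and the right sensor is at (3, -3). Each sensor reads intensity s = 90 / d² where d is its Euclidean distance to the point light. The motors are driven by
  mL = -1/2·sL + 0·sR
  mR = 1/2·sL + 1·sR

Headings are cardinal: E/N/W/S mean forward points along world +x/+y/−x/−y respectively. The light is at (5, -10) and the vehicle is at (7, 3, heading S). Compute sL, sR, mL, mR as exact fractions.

18/25 90/101 -9/25 3159/2525

left sensor world pos  = (10, 0); dL² = 125
right sensor world pos = (4, 0); dR² = 101
sL = 90/125 = 18/25
sR = 90/101 = 90/101
mL = -1/2·sL + 0·sR = -9/25
mR = 1/2·sL + 1·sR = 3159/2525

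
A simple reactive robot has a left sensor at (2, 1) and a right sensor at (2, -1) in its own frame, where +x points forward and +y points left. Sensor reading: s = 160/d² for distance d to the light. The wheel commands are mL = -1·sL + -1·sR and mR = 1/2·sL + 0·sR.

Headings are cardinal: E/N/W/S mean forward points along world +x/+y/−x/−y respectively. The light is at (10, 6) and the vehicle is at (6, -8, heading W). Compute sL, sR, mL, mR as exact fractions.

160/261 32/41 -14912/10701 80/261

left sensor world pos  = (4, -9); dL² = 261
right sensor world pos = (4, -7); dR² = 205
sL = 160/261 = 160/261
sR = 160/205 = 32/41
mL = -1·sL + -1·sR = -14912/10701
mR = 1/2·sL + 0·sR = 80/261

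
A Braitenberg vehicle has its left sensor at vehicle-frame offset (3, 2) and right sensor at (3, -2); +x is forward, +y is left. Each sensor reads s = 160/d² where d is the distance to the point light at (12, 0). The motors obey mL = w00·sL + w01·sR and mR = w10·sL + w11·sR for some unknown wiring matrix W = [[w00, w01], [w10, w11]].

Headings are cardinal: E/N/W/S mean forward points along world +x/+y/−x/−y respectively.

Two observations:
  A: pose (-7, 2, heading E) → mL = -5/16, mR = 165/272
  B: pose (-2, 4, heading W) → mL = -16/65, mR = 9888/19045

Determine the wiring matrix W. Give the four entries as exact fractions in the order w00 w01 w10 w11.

0 -1/2 1/2 1/2

obs A: pose=(-7,2,E) → sL=10/17, sR=5/8, mL=-5/16, mR=165/272
obs B: pose=(-2,4,W) → sL=160/293, sR=32/65, mL=-16/65, mR=9888/19045
sensor matrix S = [[10/17, 5/8], [160/293, 32/65]]; det S = -3348/64753
solve [mL_A; mL_B] = S·[w00; w01] and [mR_A; mR_B] = S·[w10; w11]:
  w00 = 0, w01 = -1/2, w10 = 1/2, w11 = 1/2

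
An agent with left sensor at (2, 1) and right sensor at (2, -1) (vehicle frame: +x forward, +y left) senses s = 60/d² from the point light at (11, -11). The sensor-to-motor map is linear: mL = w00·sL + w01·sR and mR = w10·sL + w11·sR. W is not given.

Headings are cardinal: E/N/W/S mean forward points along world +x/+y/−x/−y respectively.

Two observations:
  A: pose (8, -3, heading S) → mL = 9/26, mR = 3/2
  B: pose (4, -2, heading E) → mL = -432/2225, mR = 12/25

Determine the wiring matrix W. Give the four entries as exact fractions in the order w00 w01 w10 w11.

1 -1 1 0

obs A: pose=(8,-3,S) → sL=3/2, sR=15/13, mL=9/26, mR=3/2
obs B: pose=(4,-2,E) → sL=12/25, sR=60/89, mL=-432/2225, mR=12/25
sensor matrix S = [[3/2, 15/13], [12/25, 60/89]]; det S = 2646/5785
solve [mL_A; mL_B] = S·[w00; w01] and [mR_A; mR_B] = S·[w10; w11]:
  w00 = 1, w01 = -1, w10 = 1, w11 = 0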